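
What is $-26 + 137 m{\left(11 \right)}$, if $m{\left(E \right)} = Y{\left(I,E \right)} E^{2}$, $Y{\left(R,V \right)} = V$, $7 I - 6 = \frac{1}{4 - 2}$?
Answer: $182321$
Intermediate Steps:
$I = \frac{13}{14}$ ($I = \frac{6}{7} + \frac{1}{7 \left(4 - 2\right)} = \frac{6}{7} + \frac{1}{7 \cdot 2} = \frac{6}{7} + \frac{1}{7} \cdot \frac{1}{2} = \frac{6}{7} + \frac{1}{14} = \frac{13}{14} \approx 0.92857$)
$m{\left(E \right)} = E^{3}$ ($m{\left(E \right)} = E E^{2} = E^{3}$)
$-26 + 137 m{\left(11 \right)} = -26 + 137 \cdot 11^{3} = -26 + 137 \cdot 1331 = -26 + 182347 = 182321$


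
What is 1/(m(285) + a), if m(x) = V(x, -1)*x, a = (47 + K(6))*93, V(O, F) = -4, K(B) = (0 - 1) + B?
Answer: 1/3696 ≈ 0.00027056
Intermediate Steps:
K(B) = -1 + B
a = 4836 (a = (47 + (-1 + 6))*93 = (47 + 5)*93 = 52*93 = 4836)
m(x) = -4*x
1/(m(285) + a) = 1/(-4*285 + 4836) = 1/(-1140 + 4836) = 1/3696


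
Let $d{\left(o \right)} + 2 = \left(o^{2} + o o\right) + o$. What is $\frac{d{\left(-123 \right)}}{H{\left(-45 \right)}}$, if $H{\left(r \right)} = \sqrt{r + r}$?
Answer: $- \frac{30133 i \sqrt{10}}{30} \approx - 3176.3 i$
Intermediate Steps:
$H{\left(r \right)} = \sqrt{2} \sqrt{r}$ ($H{\left(r \right)} = \sqrt{2 r} = \sqrt{2} \sqrt{r}$)
$d{\left(o \right)} = -2 + o + 2 o^{2}$ ($d{\left(o \right)} = -2 + \left(\left(o^{2} + o o\right) + o\right) = -2 + \left(\left(o^{2} + o^{2}\right) + o\right) = -2 + \left(2 o^{2} + o\right) = -2 + \left(o + 2 o^{2}\right) = -2 + o + 2 o^{2}$)
$\frac{d{\left(-123 \right)}}{H{\left(-45 \right)}} = \frac{-2 - 123 + 2 \left(-123\right)^{2}}{\sqrt{2} \sqrt{-45}} = \frac{-2 - 123 + 2 \cdot 15129}{\sqrt{2} \cdot 3 i \sqrt{5}} = \frac{-2 - 123 + 30258}{3 i \sqrt{10}} = 30133 \left(- \frac{i \sqrt{10}}{30}\right) = - \frac{30133 i \sqrt{10}}{30}$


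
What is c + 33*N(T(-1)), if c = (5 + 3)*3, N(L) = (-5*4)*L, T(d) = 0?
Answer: 24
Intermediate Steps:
N(L) = -20*L
c = 24 (c = 8*3 = 24)
c + 33*N(T(-1)) = 24 + 33*(-20*0) = 24 + 33*0 = 24 + 0 = 24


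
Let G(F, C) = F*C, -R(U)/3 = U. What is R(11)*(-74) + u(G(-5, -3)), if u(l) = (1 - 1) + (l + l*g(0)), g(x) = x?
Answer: 2457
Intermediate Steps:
R(U) = -3*U
G(F, C) = C*F
u(l) = l (u(l) = (1 - 1) + (l + l*0) = 0 + (l + 0) = 0 + l = l)
R(11)*(-74) + u(G(-5, -3)) = -3*11*(-74) - 3*(-5) = -33*(-74) + 15 = 2442 + 15 = 2457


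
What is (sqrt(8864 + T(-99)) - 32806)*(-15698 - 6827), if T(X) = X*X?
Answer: 738955150 - 22525*sqrt(18665) ≈ 7.3588e+8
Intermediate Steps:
T(X) = X**2
(sqrt(8864 + T(-99)) - 32806)*(-15698 - 6827) = (sqrt(8864 + (-99)**2) - 32806)*(-15698 - 6827) = (sqrt(8864 + 9801) - 32806)*(-22525) = (sqrt(18665) - 32806)*(-22525) = (-32806 + sqrt(18665))*(-22525) = 738955150 - 22525*sqrt(18665)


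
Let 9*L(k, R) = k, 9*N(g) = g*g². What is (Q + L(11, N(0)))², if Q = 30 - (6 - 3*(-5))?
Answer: 8464/81 ≈ 104.49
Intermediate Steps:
N(g) = g³/9 (N(g) = (g*g²)/9 = g³/9)
L(k, R) = k/9
Q = 9 (Q = 30 - (6 + 15) = 30 - 1*21 = 30 - 21 = 9)
(Q + L(11, N(0)))² = (9 + (⅑)*11)² = (9 + 11/9)² = (92/9)² = 8464/81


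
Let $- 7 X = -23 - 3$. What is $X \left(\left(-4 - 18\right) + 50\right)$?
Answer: $104$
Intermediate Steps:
$X = \frac{26}{7}$ ($X = - \frac{-23 - 3}{7} = \left(- \frac{1}{7}\right) \left(-26\right) = \frac{26}{7} \approx 3.7143$)
$X \left(\left(-4 - 18\right) + 50\right) = \frac{26 \left(\left(-4 - 18\right) + 50\right)}{7} = \frac{26 \left(-22 + 50\right)}{7} = \frac{26}{7} \cdot 28 = 104$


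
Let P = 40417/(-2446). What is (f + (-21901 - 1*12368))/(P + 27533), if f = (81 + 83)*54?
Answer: -62160198/67305301 ≈ -0.92356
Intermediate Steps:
f = 8856 (f = 164*54 = 8856)
P = -40417/2446 (P = 40417*(-1/2446) = -40417/2446 ≈ -16.524)
(f + (-21901 - 1*12368))/(P + 27533) = (8856 + (-21901 - 1*12368))/(-40417/2446 + 27533) = (8856 + (-21901 - 12368))/(67305301/2446) = (8856 - 34269)*(2446/67305301) = -25413*2446/67305301 = -62160198/67305301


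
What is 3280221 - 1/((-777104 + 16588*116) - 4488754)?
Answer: 10961350504651/3341650 ≈ 3.2802e+6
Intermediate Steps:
3280221 - 1/((-777104 + 16588*116) - 4488754) = 3280221 - 1/((-777104 + 1924208) - 4488754) = 3280221 - 1/(1147104 - 4488754) = 3280221 - 1/(-3341650) = 3280221 - 1*(-1/3341650) = 3280221 + 1/3341650 = 10961350504651/3341650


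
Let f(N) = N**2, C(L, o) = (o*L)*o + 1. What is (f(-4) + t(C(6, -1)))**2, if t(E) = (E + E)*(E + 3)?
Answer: 24336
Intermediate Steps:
C(L, o) = 1 + L*o**2 (C(L, o) = (L*o)*o + 1 = L*o**2 + 1 = 1 + L*o**2)
t(E) = 2*E*(3 + E) (t(E) = (2*E)*(3 + E) = 2*E*(3 + E))
(f(-4) + t(C(6, -1)))**2 = ((-4)**2 + 2*(1 + 6*(-1)**2)*(3 + (1 + 6*(-1)**2)))**2 = (16 + 2*(1 + 6*1)*(3 + (1 + 6*1)))**2 = (16 + 2*(1 + 6)*(3 + (1 + 6)))**2 = (16 + 2*7*(3 + 7))**2 = (16 + 2*7*10)**2 = (16 + 140)**2 = 156**2 = 24336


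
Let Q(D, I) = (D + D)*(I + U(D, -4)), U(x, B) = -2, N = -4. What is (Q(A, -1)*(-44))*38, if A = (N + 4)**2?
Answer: 0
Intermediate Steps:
A = 0 (A = (-4 + 4)**2 = 0**2 = 0)
Q(D, I) = 2*D*(-2 + I) (Q(D, I) = (D + D)*(I - 2) = (2*D)*(-2 + I) = 2*D*(-2 + I))
(Q(A, -1)*(-44))*38 = ((2*0*(-2 - 1))*(-44))*38 = ((2*0*(-3))*(-44))*38 = (0*(-44))*38 = 0*38 = 0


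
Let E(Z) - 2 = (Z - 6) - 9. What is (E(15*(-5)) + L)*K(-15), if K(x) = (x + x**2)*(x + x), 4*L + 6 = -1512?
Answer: 2945250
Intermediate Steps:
E(Z) = -13 + Z (E(Z) = 2 + ((Z - 6) - 9) = 2 + ((-6 + Z) - 9) = 2 + (-15 + Z) = -13 + Z)
L = -759/2 (L = -3/2 + (1/4)*(-1512) = -3/2 - 378 = -759/2 ≈ -379.50)
K(x) = 2*x*(x + x**2) (K(x) = (x + x**2)*(2*x) = 2*x*(x + x**2))
(E(15*(-5)) + L)*K(-15) = ((-13 + 15*(-5)) - 759/2)*(2*(-15)**2*(1 - 15)) = ((-13 - 75) - 759/2)*(2*225*(-14)) = (-88 - 759/2)*(-6300) = -935/2*(-6300) = 2945250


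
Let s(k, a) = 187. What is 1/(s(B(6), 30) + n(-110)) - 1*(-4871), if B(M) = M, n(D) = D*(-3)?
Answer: 2518308/517 ≈ 4871.0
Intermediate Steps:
n(D) = -3*D
1/(s(B(6), 30) + n(-110)) - 1*(-4871) = 1/(187 - 3*(-110)) - 1*(-4871) = 1/(187 + 330) + 4871 = 1/517 + 4871 = 2518308/517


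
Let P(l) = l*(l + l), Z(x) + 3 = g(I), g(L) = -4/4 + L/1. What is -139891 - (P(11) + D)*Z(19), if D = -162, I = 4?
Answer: -139891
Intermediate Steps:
g(L) = -1 + L (g(L) = -4*¼ + L*1 = -1 + L)
Z(x) = 0 (Z(x) = -3 + (-1 + 4) = -3 + 3 = 0)
P(l) = 2*l² (P(l) = l*(2*l) = 2*l²)
-139891 - (P(11) + D)*Z(19) = -139891 - (2*11² - 162)*0 = -139891 - (2*121 - 162)*0 = -139891 - (242 - 162)*0 = -139891 - 80*0 = -139891 - 1*0 = -139891 + 0 = -139891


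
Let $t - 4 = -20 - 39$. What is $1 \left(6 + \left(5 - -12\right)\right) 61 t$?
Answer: $-77165$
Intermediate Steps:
$t = -55$ ($t = 4 - 59 = -55$)
$1 \left(6 + \left(5 - -12\right)\right) 61 t = 1 \left(6 + \left(5 - -12\right)\right) 61 \left(-55\right) = 1 \left(6 + \left(5 + 12\right)\right) 61 \left(-55\right) = 1 \left(6 + 17\right) 61 \left(-55\right) = 1 \cdot 23 \cdot 61 \left(-55\right) = 23 \cdot 61 \left(-55\right) = 1403 \left(-55\right) = -77165$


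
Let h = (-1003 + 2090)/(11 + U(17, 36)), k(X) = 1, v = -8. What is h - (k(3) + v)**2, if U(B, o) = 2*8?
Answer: -236/27 ≈ -8.7407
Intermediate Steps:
U(B, o) = 16
h = 1087/27 (h = (-1003 + 2090)/(11 + 16) = 1087/27 ≈ 40.259)
h - (k(3) + v)**2 = 1087/27 - (1 - 8)**2 = 1087/27 - 1*(-7)**2 = 1087/27 - 1*49 = 1087/27 - 49 = -236/27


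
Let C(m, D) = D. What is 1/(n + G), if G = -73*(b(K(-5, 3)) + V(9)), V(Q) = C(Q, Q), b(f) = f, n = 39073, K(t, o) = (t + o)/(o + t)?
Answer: 1/38343 ≈ 2.6080e-5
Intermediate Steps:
K(t, o) = 1 (K(t, o) = (o + t)/(o + t) = 1)
V(Q) = Q
G = -730 (G = -73*(1 + 9) = -73*10 = -730)
1/(n + G) = 1/(39073 - 730) = 1/38343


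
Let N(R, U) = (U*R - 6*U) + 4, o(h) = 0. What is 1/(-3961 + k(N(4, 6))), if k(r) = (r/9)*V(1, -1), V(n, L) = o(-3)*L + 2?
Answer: -9/35665 ≈ -0.00025235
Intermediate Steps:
N(R, U) = 4 - 6*U + R*U (N(R, U) = (R*U - 6*U) + 4 = (-6*U + R*U) + 4 = 4 - 6*U + R*U)
V(n, L) = 2 (V(n, L) = 0*L + 2 = 0 + 2 = 2)
k(r) = 2*r/9 (k(r) = (r/9)*2 = 2*r/9)
1/(-3961 + k(N(4, 6))) = 1/(-3961 + 2*(4 - 6*6 + 4*6)/9) = 1/(-3961 + 2*(4 - 36 + 24)/9) = 1/(-3961 + (2/9)*(-8)) = 1/(-3961 - 16/9) = 1/(-35665/9) = -9/35665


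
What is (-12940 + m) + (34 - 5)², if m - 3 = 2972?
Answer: -9124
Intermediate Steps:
m = 2975 (m = 3 + 2972 = 2975)
(-12940 + m) + (34 - 5)² = (-12940 + 2975) + (34 - 5)² = -9965 + 29² = -9965 + 841 = -9124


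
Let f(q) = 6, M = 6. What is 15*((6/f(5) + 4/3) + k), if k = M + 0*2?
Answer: 125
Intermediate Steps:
k = 6 (k = 6 + 0*2 = 6 + 0 = 6)
15*((6/f(5) + 4/3) + k) = 15*((6/6 + 4/3) + 6) = 15*((6*(⅙) + 4*(⅓)) + 6) = 15*((1 + 4/3) + 6) = 15*(7/3 + 6) = 15*(25/3) = 125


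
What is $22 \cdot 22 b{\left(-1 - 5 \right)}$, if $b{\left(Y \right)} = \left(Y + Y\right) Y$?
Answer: $34848$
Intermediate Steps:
$b{\left(Y \right)} = 2 Y^{2}$ ($b{\left(Y \right)} = 2 Y Y = 2 Y^{2}$)
$22 \cdot 22 b{\left(-1 - 5 \right)} = 22 \cdot 22 \cdot 2 \left(-1 - 5\right)^{2} = 484 \cdot 2 \left(-6\right)^{2} = 484 \cdot 2 \cdot 36 = 484 \cdot 72 = 34848$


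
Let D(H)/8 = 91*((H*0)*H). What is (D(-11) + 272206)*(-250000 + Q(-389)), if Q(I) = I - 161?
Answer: -68201213300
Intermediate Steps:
D(H) = 0 (D(H) = 8*(91*((H*0)*H)) = 8*(91*(0*H)) = 8*(91*0) = 8*0 = 0)
Q(I) = -161 + I
(D(-11) + 272206)*(-250000 + Q(-389)) = (0 + 272206)*(-250000 + (-161 - 389)) = 272206*(-250000 - 550) = 272206*(-250550) = -68201213300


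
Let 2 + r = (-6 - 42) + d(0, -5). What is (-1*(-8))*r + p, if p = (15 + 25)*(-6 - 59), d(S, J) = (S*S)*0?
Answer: -3000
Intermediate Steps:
d(S, J) = 0 (d(S, J) = S**2*0 = 0)
p = -2600 (p = 40*(-65) = -2600)
r = -50 (r = -2 + ((-6 - 42) + 0) = -2 + (-48 + 0) = -2 - 48 = -50)
(-1*(-8))*r + p = -1*(-8)*(-50) - 2600 = 8*(-50) - 2600 = -400 - 2600 = -3000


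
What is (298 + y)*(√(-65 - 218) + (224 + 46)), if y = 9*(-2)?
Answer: 75600 + 280*I*√283 ≈ 75600.0 + 4710.3*I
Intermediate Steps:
y = -18
(298 + y)*(√(-65 - 218) + (224 + 46)) = (298 - 18)*(√(-65 - 218) + (224 + 46)) = 280*(√(-283) + 270) = 280*(I*√283 + 270) = 280*(270 + I*√283) = 75600 + 280*I*√283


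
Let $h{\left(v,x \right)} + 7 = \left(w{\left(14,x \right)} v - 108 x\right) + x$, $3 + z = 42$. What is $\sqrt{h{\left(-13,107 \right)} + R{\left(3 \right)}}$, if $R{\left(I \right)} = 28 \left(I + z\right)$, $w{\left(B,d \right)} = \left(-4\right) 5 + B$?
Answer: $i \sqrt{10202} \approx 101.01 i$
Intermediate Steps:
$w{\left(B,d \right)} = -20 + B$
$z = 39$ ($z = -3 + 42 = 39$)
$R{\left(I \right)} = 1092 + 28 I$ ($R{\left(I \right)} = 28 \left(I + 39\right) = 28 \left(39 + I\right) = 1092 + 28 I$)
$h{\left(v,x \right)} = -7 - 107 x - 6 v$ ($h{\left(v,x \right)} = -7 + \left(\left(\left(-20 + 14\right) v - 108 x\right) + x\right) = -7 + \left(\left(- 6 v - 108 x\right) + x\right) = -7 + \left(\left(- 108 x - 6 v\right) + x\right) = -7 - \left(6 v + 107 x\right) = -7 - 107 x - 6 v$)
$\sqrt{h{\left(-13,107 \right)} + R{\left(3 \right)}} = \sqrt{\left(-7 - 11449 - -78\right) + \left(1092 + 28 \cdot 3\right)} = \sqrt{\left(-7 - 11449 + 78\right) + \left(1092 + 84\right)} = \sqrt{-11378 + 1176} = \sqrt{-10202} = i \sqrt{10202}$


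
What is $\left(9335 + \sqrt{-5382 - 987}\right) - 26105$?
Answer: $-16770 + i \sqrt{6369} \approx -16770.0 + 79.806 i$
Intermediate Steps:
$\left(9335 + \sqrt{-5382 - 987}\right) - 26105 = \left(9335 + \sqrt{-6369}\right) - 26105 = \left(9335 + i \sqrt{6369}\right) - 26105 = -16770 + i \sqrt{6369}$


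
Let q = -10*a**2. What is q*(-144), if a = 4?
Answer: 23040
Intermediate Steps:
q = -160 (q = -10*4**2 = -10*16 = -160)
q*(-144) = -160*(-144) = 23040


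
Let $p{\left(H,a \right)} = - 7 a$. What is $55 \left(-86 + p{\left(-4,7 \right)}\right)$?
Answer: $-7425$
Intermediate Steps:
$55 \left(-86 + p{\left(-4,7 \right)}\right) = 55 \left(-86 - 49\right) = 55 \left(-135\right) = -7425$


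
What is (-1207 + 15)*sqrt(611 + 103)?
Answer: -1192*sqrt(714) ≈ -31851.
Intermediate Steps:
(-1207 + 15)*sqrt(611 + 103) = -1192*sqrt(714)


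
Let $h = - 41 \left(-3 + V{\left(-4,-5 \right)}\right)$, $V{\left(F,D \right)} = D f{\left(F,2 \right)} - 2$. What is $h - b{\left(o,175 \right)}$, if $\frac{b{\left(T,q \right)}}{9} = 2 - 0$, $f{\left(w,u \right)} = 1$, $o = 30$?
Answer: $392$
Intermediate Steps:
$V{\left(F,D \right)} = -2 + D$ ($V{\left(F,D \right)} = D 1 - 2 = D - 2 = -2 + D$)
$b{\left(T,q \right)} = 18$ ($b{\left(T,q \right)} = 9 \left(2 - 0\right) = 9 \left(2 + 0\right) = 9 \cdot 2 = 18$)
$h = 410$ ($h = - 41 \left(-3 - 7\right) = \left(-41\right) \left(-10\right) = 410$)
$h - b{\left(o,175 \right)} = 410 - 18 = 392$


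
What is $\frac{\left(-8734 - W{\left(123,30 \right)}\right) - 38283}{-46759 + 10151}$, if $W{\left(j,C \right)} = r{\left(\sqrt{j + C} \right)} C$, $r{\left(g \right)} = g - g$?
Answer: $\frac{47017}{36608} \approx 1.2843$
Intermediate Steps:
$r{\left(g \right)} = 0$
$W{\left(j,C \right)} = 0$ ($W{\left(j,C \right)} = 0 C = 0$)
$\frac{\left(-8734 - W{\left(123,30 \right)}\right) - 38283}{-46759 + 10151} = \frac{\left(-8734 - 0\right) - 38283}{-46759 + 10151} = \frac{\left(-8734 + 0\right) - 38283}{-36608} = \left(-8734 - 38283\right) \left(- \frac{1}{36608}\right) = \left(-47017\right) \left(- \frac{1}{36608}\right) = \frac{47017}{36608}$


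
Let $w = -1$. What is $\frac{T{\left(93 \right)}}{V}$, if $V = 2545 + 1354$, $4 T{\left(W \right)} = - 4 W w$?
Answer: $\frac{93}{3899} \approx 0.023852$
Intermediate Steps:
$T{\left(W \right)} = W$ ($T{\left(W \right)} = \frac{- 4 W \left(-1\right)}{4} = \frac{4 W}{4} = W$)
$V = 3899$
$\frac{T{\left(93 \right)}}{V} = \frac{93}{3899}$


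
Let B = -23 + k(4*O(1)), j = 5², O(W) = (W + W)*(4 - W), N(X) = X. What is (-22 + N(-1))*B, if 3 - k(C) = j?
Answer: 1035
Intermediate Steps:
O(W) = 2*W*(4 - W) (O(W) = (2*W)*(4 - W) = 2*W*(4 - W))
j = 25
k(C) = -22 (k(C) = 3 - 1*25 = 3 - 25 = -22)
B = -45 (B = -23 - 22 = -45)
(-22 + N(-1))*B = (-22 - 1)*(-45) = -23*(-45) = 1035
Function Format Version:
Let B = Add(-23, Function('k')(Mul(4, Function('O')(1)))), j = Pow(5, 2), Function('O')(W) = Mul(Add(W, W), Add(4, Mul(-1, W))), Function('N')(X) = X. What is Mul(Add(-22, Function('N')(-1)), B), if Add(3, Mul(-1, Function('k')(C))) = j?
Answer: 1035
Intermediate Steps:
Function('O')(W) = Mul(2, W, Add(4, Mul(-1, W))) (Function('O')(W) = Mul(Mul(2, W), Add(4, Mul(-1, W))) = Mul(2, W, Add(4, Mul(-1, W))))
j = 25
Function('k')(C) = -22 (Function('k')(C) = Add(3, Mul(-1, 25)) = Add(3, -25) = -22)
B = -45 (B = Add(-23, -22) = -45)
Mul(Add(-22, Function('N')(-1)), B) = Mul(Add(-22, -1), -45) = Mul(-23, -45) = 1035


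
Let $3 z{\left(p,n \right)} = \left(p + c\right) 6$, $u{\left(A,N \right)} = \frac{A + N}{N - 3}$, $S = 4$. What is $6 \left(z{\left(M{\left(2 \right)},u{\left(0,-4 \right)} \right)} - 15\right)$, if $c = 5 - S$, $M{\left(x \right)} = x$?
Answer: $-54$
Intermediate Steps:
$c = 1$ ($c = 5 - 4 = 1$)
$u{\left(A,N \right)} = \frac{A + N}{-3 + N}$
$z{\left(p,n \right)} = 2 + 2 p$ ($z{\left(p,n \right)} = \frac{\left(p + 1\right) 6}{3} = \frac{\left(1 + p\right) 6}{3} = \frac{6 + 6 p}{3} = 2 + 2 p$)
$6 \left(z{\left(M{\left(2 \right)},u{\left(0,-4 \right)} \right)} - 15\right) = 6 \left(\left(2 + 2 \cdot 2\right) - 15\right) = 6 \left(\left(2 + 4\right) - 15\right) = 6 \left(6 - 15\right) = 6 \left(-9\right) = -54$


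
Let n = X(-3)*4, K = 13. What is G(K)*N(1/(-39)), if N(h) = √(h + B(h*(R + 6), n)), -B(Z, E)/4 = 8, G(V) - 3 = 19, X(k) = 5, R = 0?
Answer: 22*I*√48711/39 ≈ 124.5*I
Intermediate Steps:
G(V) = 22 (G(V) = 3 + 19 = 22)
n = 20 (n = 5*4 = 20)
B(Z, E) = -32 (B(Z, E) = -4*8 = -32)
N(h) = √(-32 + h) (N(h) = √(h - 32) = √(-32 + h))
G(K)*N(1/(-39)) = 22*√(-32 + 1/(-39)) = 22*√(-32 - 1/39) = 22*√(-1249/39) = 22*(I*√48711/39) = 22*I*√48711/39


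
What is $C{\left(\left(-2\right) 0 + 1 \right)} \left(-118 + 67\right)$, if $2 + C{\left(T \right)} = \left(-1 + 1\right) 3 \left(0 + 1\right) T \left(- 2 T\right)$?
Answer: $102$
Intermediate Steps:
$C{\left(T \right)} = -2$ ($C{\left(T \right)} = -2 + \left(-1 + 1\right) 3 \left(0 + 1\right) T \left(- 2 T\right) = -2 + 0 \cdot 3 \cdot 1 T \left(- 2 T\right) = -2 + 0 T \left(- 2 T\right) = -2 + 0 \left(- 2 T\right) = -2 + 0 = -2$)
$C{\left(\left(-2\right) 0 + 1 \right)} \left(-118 + 67\right) = - 2 \left(-118 + 67\right) = \left(-2\right) \left(-51\right) = 102$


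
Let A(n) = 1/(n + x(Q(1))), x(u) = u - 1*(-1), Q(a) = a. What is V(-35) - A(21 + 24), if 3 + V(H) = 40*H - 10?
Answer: -66412/47 ≈ -1413.0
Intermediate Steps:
x(u) = 1 + u (x(u) = u + 1 = 1 + u)
A(n) = 1/(2 + n) (A(n) = 1/(n + (1 + 1)) = 1/(n + 2) = 1/(2 + n))
V(H) = -13 + 40*H (V(H) = -3 + (40*H - 10) = -3 + (-10 + 40*H) = -13 + 40*H)
V(-35) - A(21 + 24) = (-13 + 40*(-35)) - 1/(2 + (21 + 24)) = (-13 - 1400) - 1/(2 + 45) = -1413 - 1/47 = -66412/47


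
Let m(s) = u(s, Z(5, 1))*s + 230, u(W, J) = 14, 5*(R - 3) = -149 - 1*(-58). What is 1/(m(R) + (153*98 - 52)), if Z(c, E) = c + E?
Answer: 5/74796 ≈ 6.6848e-5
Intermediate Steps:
R = -76/5 (R = 3 + (-149 - 1*(-58))/5 = 3 + (-149 + 58)/5 = 3 + (1/5)*(-91) = 3 - 91/5 = -76/5 ≈ -15.200)
Z(c, E) = E + c
m(s) = 230 + 14*s (m(s) = 14*s + 230 = 230 + 14*s)
1/(m(R) + (153*98 - 52)) = 1/((230 + 14*(-76/5)) + (153*98 - 52)) = 1/((230 - 1064/5) + (14994 - 52)) = 1/(86/5 + 14942) = 1/(74796/5) = 5/74796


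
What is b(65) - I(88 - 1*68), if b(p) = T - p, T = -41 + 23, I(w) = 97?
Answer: -180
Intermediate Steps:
T = -18
b(p) = -18 - p
b(65) - I(88 - 1*68) = (-18 - 1*65) - 1*97 = (-18 - 65) - 97 = -83 - 97 = -180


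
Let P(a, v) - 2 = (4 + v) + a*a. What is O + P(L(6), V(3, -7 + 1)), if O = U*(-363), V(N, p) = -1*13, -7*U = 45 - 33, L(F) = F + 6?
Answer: 5315/7 ≈ 759.29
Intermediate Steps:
L(F) = 6 + F
U = -12/7 (U = -(45 - 33)/7 = -⅐*12 = -12/7 ≈ -1.7143)
V(N, p) = -13
P(a, v) = 6 + v + a² (P(a, v) = 2 + ((4 + v) + a*a) = 2 + ((4 + v) + a²) = 2 + (4 + v + a²) = 6 + v + a²)
O = 4356/7 (O = -12/7*(-363) = 4356/7 ≈ 622.29)
O + P(L(6), V(3, -7 + 1)) = 4356/7 + (6 - 13 + (6 + 6)²) = 4356/7 + (6 - 13 + 12²) = 4356/7 + (6 - 13 + 144) = 4356/7 + 137 = 5315/7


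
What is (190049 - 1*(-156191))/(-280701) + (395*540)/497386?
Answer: -56170702670/69808373793 ≈ -0.80464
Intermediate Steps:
(190049 - 1*(-156191))/(-280701) + (395*540)/497386 = (190049 + 156191)*(-1/280701) + 213300*(1/497386) = 346240*(-1/280701) + 106650/248693 = -346240/280701 + 106650/248693 = -56170702670/69808373793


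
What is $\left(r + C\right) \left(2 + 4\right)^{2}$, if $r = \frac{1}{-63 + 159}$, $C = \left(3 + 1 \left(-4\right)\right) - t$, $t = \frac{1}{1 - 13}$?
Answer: $- \frac{261}{8} \approx -32.625$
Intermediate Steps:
$t = - \frac{1}{12}$ ($t = \frac{1}{-12} = - \frac{1}{12} \approx -0.083333$)
$C = - \frac{11}{12}$ ($C = \left(3 + 1 \left(-4\right)\right) - - \frac{1}{12} = \left(3 - 4\right) + \frac{1}{12} = -1 + \frac{1}{12} = - \frac{11}{12} \approx -0.91667$)
$r = \frac{1}{96} \approx 0.010417$
$\left(r + C\right) \left(2 + 4\right)^{2} = \left(\frac{1}{96} - \frac{11}{12}\right) \left(2 + 4\right)^{2} = - \frac{29 \cdot 6^{2}}{32} = \left(- \frac{29}{32}\right) 36 = - \frac{261}{8}$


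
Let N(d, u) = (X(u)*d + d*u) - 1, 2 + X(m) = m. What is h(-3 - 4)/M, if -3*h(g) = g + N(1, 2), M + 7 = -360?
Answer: -2/367 ≈ -0.0054496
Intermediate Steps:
X(m) = -2 + m
M = -367 (M = -7 - 360 = -367)
N(d, u) = -1 + d*u + d*(-2 + u) (N(d, u) = ((-2 + u)*d + d*u) - 1 = (d*(-2 + u) + d*u) - 1 = (d*u + d*(-2 + u)) - 1 = -1 + d*u + d*(-2 + u))
h(g) = -⅓ - g/3 (h(g) = -(g + (-1 + 1*2 + 1*(-2 + 2)))/3 = -(g + (-1 + 2 + 1*0))/3 = -(g + (-1 + 2 + 0))/3 = -(g + 1)/3 = -(1 + g)/3 = -⅓ - g/3)
h(-3 - 4)/M = (-⅓ - (-3 - 4)/3)/(-367) = (-⅓ - ⅓*(-7))*(-1/367) = (-⅓ + 7/3)*(-1/367) = 2*(-1/367) = -2/367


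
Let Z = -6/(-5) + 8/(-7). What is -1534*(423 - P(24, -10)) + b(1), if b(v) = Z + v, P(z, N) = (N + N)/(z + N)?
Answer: -22787533/35 ≈ -6.5107e+5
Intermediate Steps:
Z = 2/35 (Z = -6*(-⅕) + 8*(-⅐) = 6/5 - 8/7 = 2/35 ≈ 0.057143)
P(z, N) = 2*N/(N + z) (P(z, N) = (2*N)/(N + z) = 2*N/(N + z))
b(v) = 2/35 + v
-1534*(423 - P(24, -10)) + b(1) = -1534*(423 - 2*(-10)/(-10 + 24)) + (2/35 + 1) = -1534*(423 - 2*(-10)/14) + 37/35 = -1534*(423 - 1*(-10/7)) + 37/35 = -1534*(423 + 10/7) + 37/35 = -1534*2971/7 + 37/35 = -4557514/7 + 37/35 = -22787533/35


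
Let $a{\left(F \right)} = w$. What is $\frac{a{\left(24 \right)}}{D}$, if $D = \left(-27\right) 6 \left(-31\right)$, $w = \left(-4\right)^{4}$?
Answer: $\frac{128}{2511} \approx 0.050976$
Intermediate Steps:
$w = 256$
$a{\left(F \right)} = 256$
$D = 5022$ ($D = \left(-162\right) \left(-31\right) = 5022$)
$\frac{a{\left(24 \right)}}{D} = \frac{256}{5022} = 256 \cdot \frac{1}{5022} = \frac{128}{2511}$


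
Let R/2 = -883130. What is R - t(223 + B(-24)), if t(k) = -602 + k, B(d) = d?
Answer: -1765857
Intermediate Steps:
R = -1766260 (R = 2*(-883130) = -1766260)
R - t(223 + B(-24)) = -1766260 - (-602 + (223 - 24)) = -1766260 - (-602 + 199) = -1766260 - 1*(-403) = -1766260 + 403 = -1765857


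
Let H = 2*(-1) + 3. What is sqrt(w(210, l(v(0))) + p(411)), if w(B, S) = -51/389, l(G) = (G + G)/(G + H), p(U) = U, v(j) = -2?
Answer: 2*sqrt(15543273)/389 ≈ 20.270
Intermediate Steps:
H = 1 (H = -2 + 3 = 1)
l(G) = 2*G/(1 + G) (l(G) = (G + G)/(G + 1) = (2*G)/(1 + G) = 2*G/(1 + G))
w(B, S) = -51/389 (w(B, S) = -51*1/389 = -51/389)
sqrt(w(210, l(v(0))) + p(411)) = sqrt(-51/389 + 411) = sqrt(159828/389) = 2*sqrt(15543273)/389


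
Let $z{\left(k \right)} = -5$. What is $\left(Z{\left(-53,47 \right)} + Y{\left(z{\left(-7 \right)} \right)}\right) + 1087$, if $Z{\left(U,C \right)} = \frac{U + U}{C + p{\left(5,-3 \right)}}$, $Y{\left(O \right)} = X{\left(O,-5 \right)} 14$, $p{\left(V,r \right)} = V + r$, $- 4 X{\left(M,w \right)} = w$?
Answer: $\frac{108029}{98} \approx 1102.3$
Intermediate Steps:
$X{\left(M,w \right)} = - \frac{w}{4}$
$Y{\left(O \right)} = \frac{35}{2}$ ($Y{\left(O \right)} = \left(- \frac{1}{4}\right) \left(-5\right) 14 = \frac{5}{4} \cdot 14 = \frac{35}{2}$)
$Z{\left(U,C \right)} = \frac{2 U}{2 + C}$ ($Z{\left(U,C \right)} = \frac{U + U}{C + \left(5 - 3\right)} = \frac{2 U}{C + 2} = \frac{2 U}{2 + C}$)
$\left(Z{\left(-53,47 \right)} + Y{\left(z{\left(-7 \right)} \right)}\right) + 1087 = \left(2 \left(-53\right) \frac{1}{2 + 47} + \frac{35}{2}\right) + 1087 = \left(2 \left(-53\right) \frac{1}{49} + \frac{35}{2}\right) + 1087 = \left(- \frac{106}{49} + \frac{35}{2}\right) + 1087 = \frac{1503}{98} + 1087 = \frac{108029}{98}$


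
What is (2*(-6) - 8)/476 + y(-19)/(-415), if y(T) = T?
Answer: 186/49385 ≈ 0.0037663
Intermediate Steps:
(2*(-6) - 8)/476 + y(-19)/(-415) = (2*(-6) - 8)/476 - 19/(-415) = (-12 - 8)*(1/476) - 19*(-1/415) = -20*1/476 + 19/415 = -5/119 + 19/415 = 186/49385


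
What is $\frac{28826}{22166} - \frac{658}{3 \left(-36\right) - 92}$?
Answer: $\frac{5087607}{1108300} \approx 4.5905$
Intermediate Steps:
$\frac{28826}{22166} - \frac{658}{3 \left(-36\right) - 92} = 28826 \cdot \frac{1}{22166} - \frac{658}{-108 - 92} = \frac{14413}{11083} - \frac{658}{-200} = \frac{14413}{11083} - - \frac{329}{100} = \frac{14413}{11083} + \frac{329}{100} = \frac{5087607}{1108300}$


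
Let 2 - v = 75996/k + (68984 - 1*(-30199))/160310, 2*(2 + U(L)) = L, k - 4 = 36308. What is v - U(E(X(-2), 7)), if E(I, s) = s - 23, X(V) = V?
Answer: 66261849/7133795 ≈ 9.2884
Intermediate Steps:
k = 36312 (k = 4 + 36308 = 36312)
E(I, s) = -23 + s
U(L) = -2 + L/2
v = -5076101/7133795 (v = 2 - (75996/36312 + (68984 - 1*(-30199))/160310) = 2 - (75996*(1/36312) + (68984 + 30199)*(1/160310)) = 2 - (6333/3026 + 99183*(1/160310)) = 2 - (6333/3026 + 99183/160310) = 2 - 1*19343691/7133795 = 2 - 19343691/7133795 = -5076101/7133795 ≈ -0.71156)
v - U(E(X(-2), 7)) = -5076101/7133795 - (-2 + (-23 + 7)/2) = -5076101/7133795 - (-2 + (½)*(-16)) = -5076101/7133795 - (-2 - 8) = -5076101/7133795 - 1*(-10) = -5076101/7133795 + 10 = 66261849/7133795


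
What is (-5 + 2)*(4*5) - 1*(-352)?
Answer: 292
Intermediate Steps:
(-5 + 2)*(4*5) - 1*(-352) = -3*20 + 352 = -60 + 352 = 292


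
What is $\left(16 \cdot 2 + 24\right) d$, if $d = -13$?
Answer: $-728$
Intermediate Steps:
$\left(16 \cdot 2 + 24\right) d = \left(16 \cdot 2 + 24\right) \left(-13\right) = \left(32 + 24\right) \left(-13\right) = 56 \left(-13\right) = -728$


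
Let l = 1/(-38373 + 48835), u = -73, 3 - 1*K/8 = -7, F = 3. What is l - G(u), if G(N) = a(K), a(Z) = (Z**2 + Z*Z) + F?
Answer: -133944985/10462 ≈ -12803.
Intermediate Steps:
K = 80 (K = 24 - 8*(-7) = 24 + 56 = 80)
l = 1/10462 ≈ 9.5584e-5
a(Z) = 3 + 2*Z**2 (a(Z) = (Z**2 + Z*Z) + 3 = (Z**2 + Z**2) + 3 = 2*Z**2 + 3 = 3 + 2*Z**2)
G(N) = 12803 (G(N) = 3 + 2*80**2 = 3 + 2*6400 = 3 + 12800 = 12803)
l - G(u) = 1/10462 - 1*12803 = 1/10462 - 12803 = -133944985/10462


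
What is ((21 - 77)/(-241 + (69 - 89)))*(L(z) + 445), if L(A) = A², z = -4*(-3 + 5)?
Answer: 28504/261 ≈ 109.21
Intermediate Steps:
z = -8 (z = -4*2 = -8)
((21 - 77)/(-241 + (69 - 89)))*(L(z) + 445) = ((21 - 77)/(-241 + (69 - 89)))*((-8)² + 445) = (-56/(-241 - 20))*(64 + 445) = -56/(-261)*509 = -56*(-1/261)*509 = (56/261)*509 = 28504/261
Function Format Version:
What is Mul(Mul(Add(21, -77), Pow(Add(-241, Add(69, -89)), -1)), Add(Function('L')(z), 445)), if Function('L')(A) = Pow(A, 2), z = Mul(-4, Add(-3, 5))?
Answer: Rational(28504, 261) ≈ 109.21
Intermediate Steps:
z = -8 (z = Mul(-4, 2) = -8)
Mul(Mul(Add(21, -77), Pow(Add(-241, Add(69, -89)), -1)), Add(Function('L')(z), 445)) = Mul(Mul(Add(21, -77), Pow(Add(-241, Add(69, -89)), -1)), Add(Pow(-8, 2), 445)) = Mul(Mul(-56, Pow(Add(-241, -20), -1)), Add(64, 445)) = Mul(Mul(-56, Pow(-261, -1)), 509) = Mul(Mul(-56, Rational(-1, 261)), 509) = Mul(Rational(56, 261), 509) = Rational(28504, 261)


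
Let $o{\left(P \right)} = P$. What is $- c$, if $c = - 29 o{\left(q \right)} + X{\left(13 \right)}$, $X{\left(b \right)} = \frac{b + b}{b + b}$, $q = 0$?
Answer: $-1$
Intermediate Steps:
$X{\left(b \right)} = 1$ ($X{\left(b \right)} = \frac{2 b}{2 b} = 2 b \frac{1}{2 b} = 1$)
$c = 1$ ($c = \left(-29\right) 0 + 1 = 0 + 1 = 1$)
$- c = \left(-1\right) 1 = -1$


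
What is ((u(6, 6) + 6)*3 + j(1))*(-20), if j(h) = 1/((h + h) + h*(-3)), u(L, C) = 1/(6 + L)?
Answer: -345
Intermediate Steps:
j(h) = -1/h (j(h) = 1/(2*h - 3*h) = 1/(-h) = -1/h)
((u(6, 6) + 6)*3 + j(1))*(-20) = ((1/(6 + 6) + 6)*3 - 1/1)*(-20) = ((1/12 + 6)*3 - 1*1)*(-20) = ((1/12 + 6)*3 - 1)*(-20) = ((73/12)*3 - 1)*(-20) = (73/4 - 1)*(-20) = (69/4)*(-20) = -345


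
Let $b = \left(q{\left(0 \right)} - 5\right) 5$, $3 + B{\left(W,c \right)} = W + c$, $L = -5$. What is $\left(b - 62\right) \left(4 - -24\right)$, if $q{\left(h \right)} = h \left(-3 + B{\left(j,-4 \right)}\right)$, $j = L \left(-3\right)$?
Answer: $-2436$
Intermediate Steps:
$j = 15$ ($j = \left(-5\right) \left(-3\right) = 15$)
$B{\left(W,c \right)} = -3 + W + c$ ($B{\left(W,c \right)} = -3 + \left(W + c\right) = -3 + W + c$)
$q{\left(h \right)} = 5 h$ ($q{\left(h \right)} = h \left(-3 - -8\right) = h \left(-3 + 8\right) = h 5 = 5 h$)
$b = -25$ ($b = \left(5 \cdot 0 - 5\right) 5 = \left(0 - 5\right) 5 = \left(-5\right) 5 = -25$)
$\left(b - 62\right) \left(4 - -24\right) = \left(-25 - 62\right) \left(4 - -24\right) = - 87 \left(4 + 24\right) = \left(-87\right) 28 = -2436$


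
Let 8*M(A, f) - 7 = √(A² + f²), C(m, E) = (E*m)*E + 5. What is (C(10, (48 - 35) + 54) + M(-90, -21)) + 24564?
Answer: 555679/8 + 3*√949/8 ≈ 69471.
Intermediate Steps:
C(m, E) = 5 + m*E² (C(m, E) = m*E² + 5 = 5 + m*E²)
M(A, f) = 7/8 + √(A² + f²)/8
(C(10, (48 - 35) + 54) + M(-90, -21)) + 24564 = ((5 + 10*((48 - 35) + 54)²) + (7/8 + √((-90)² + (-21)²)/8)) + 24564 = ((5 + 10*(13 + 54)²) + (7/8 + √(8100 + 441)/8)) + 24564 = ((5 + 10*67²) + (7/8 + √8541/8)) + 24564 = ((5 + 10*4489) + (7/8 + (3*√949)/8)) + 24564 = ((5 + 44890) + (7/8 + 3*√949/8)) + 24564 = (44895 + (7/8 + 3*√949/8)) + 24564 = (359167/8 + 3*√949/8) + 24564 = 555679/8 + 3*√949/8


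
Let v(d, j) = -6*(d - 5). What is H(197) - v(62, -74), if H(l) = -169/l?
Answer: 67205/197 ≈ 341.14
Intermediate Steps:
v(d, j) = 30 - 6*d (v(d, j) = -6*(-5 + d) = 30 - 6*d)
H(197) - v(62, -74) = -169/197 - (30 - 6*62) = -169*1/197 - (30 - 372) = -169/197 - 1*(-342) = -169/197 + 342 = 67205/197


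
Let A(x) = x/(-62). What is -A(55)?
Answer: 55/62 ≈ 0.88710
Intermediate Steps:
A(x) = -x/62 (A(x) = x*(-1/62) = -x/62)
-A(55) = -(-1)*55/62 = -1*(-55/62) = 55/62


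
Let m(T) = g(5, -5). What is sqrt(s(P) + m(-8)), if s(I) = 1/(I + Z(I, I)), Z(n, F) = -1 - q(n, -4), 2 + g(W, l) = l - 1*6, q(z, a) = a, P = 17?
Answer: I*sqrt(1295)/10 ≈ 3.5986*I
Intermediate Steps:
g(W, l) = -8 + l (g(W, l) = -2 + (l - 1*6) = -2 + (l - 6) = -2 + (-6 + l) = -8 + l)
Z(n, F) = 3 (Z(n, F) = -1 - 1*(-4) = -1 + 4 = 3)
m(T) = -13 (m(T) = -8 - 5 = -13)
s(I) = 1/(3 + I) (s(I) = 1/(I + 3) = 1/(3 + I))
sqrt(s(P) + m(-8)) = sqrt(1/(3 + 17) - 13) = sqrt(1/20 - 13) = sqrt(-259/20) = I*sqrt(1295)/10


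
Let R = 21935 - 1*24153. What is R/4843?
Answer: -2218/4843 ≈ -0.45798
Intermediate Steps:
R = -2218 (R = 21935 - 24153 = -2218)
R/4843 = -2218/4843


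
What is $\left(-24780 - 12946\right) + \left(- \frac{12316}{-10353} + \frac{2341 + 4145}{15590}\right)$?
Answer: $- \frac{3044420304011}{80701635} \approx -37724.0$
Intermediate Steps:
$\left(-24780 - 12946\right) + \left(- \frac{12316}{-10353} + \frac{2341 + 4145}{15590}\right) = -37726 + \left(\left(-12316\right) \left(- \frac{1}{10353}\right) + 6486 \cdot \frac{1}{15590}\right) = -37726 + \left(\frac{12316}{10353} + \frac{3243}{7795}\right) = -37726 + \frac{129577999}{80701635} = - \frac{3044420304011}{80701635}$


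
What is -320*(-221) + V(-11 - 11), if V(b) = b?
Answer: 70698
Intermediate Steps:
-320*(-221) + V(-11 - 11) = -320*(-221) + (-11 - 11) = 70720 - 22 = 70698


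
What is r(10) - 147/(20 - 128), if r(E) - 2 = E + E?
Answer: 841/36 ≈ 23.361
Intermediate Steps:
r(E) = 2 + 2*E (r(E) = 2 + (E + E) = 2 + 2*E)
r(10) - 147/(20 - 128) = (2 + 2*10) - 147/(20 - 128) = (2 + 20) - 147/(-108) = 22 - 1/108*(-147) = 22 + 49/36 = 841/36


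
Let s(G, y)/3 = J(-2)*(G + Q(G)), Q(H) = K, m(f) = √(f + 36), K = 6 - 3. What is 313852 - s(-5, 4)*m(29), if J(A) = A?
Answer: 313852 - 12*√65 ≈ 3.1376e+5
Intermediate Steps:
K = 3
m(f) = √(36 + f)
Q(H) = 3
s(G, y) = -18 - 6*G (s(G, y) = 3*(-2*(G + 3)) = 3*(-2*(3 + G)) = 3*(-6 - 2*G) = -18 - 6*G)
313852 - s(-5, 4)*m(29) = 313852 - (-18 - 6*(-5))*√(36 + 29) = 313852 - (-18 + 30)*√65 = 313852 - 12*√65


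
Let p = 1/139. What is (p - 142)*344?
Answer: -6789528/139 ≈ -48846.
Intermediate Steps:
p = 1/139 ≈ 0.0071942
(p - 142)*344 = (1/139 - 142)*344 = -19737/139*344 = -6789528/139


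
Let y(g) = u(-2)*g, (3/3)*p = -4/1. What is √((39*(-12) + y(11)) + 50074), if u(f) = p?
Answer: √49562 ≈ 222.63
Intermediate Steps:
p = -4 (p = -4/1 = -4*1 = -4)
u(f) = -4
y(g) = -4*g
√((39*(-12) + y(11)) + 50074) = √((39*(-12) - 4*11) + 50074) = √((-468 - 44) + 50074) = √(-512 + 50074) = √49562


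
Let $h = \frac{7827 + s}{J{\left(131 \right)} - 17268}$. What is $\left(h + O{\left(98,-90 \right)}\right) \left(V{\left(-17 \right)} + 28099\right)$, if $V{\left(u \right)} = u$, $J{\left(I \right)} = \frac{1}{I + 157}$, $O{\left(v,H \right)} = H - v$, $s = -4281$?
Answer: $- \frac{26284180587464}{4973183} \approx -5.2852 \cdot 10^{6}$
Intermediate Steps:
$J{\left(I \right)} = \frac{1}{157 + I}$
$h = - \frac{1021248}{4973183}$ ($h = \frac{7827 - 4281}{\frac{1}{157 + 131} - 17268} = \frac{3546}{\frac{1}{288} - 17268} = \frac{3546}{- \frac{4973183}{288}} = 3546 \left(- \frac{288}{4973183}\right) = - \frac{1021248}{4973183} \approx -0.20535$)
$\left(h + O{\left(98,-90 \right)}\right) \left(V{\left(-17 \right)} + 28099\right) = \left(- \frac{1021248}{4973183} - 188\right) \left(-17 + 28099\right) = \left(- \frac{1021248}{4973183} - 188\right) 28082 = \left(- \frac{935979652}{4973183}\right) 28082 = - \frac{26284180587464}{4973183}$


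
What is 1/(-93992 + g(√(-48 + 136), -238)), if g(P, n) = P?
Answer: -11749/1104311997 - √22/4417247988 ≈ -1.0640e-5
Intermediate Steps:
1/(-93992 + g(√(-48 + 136), -238)) = 1/(-93992 + √(-48 + 136)) = 1/(-93992 + √88) = 1/(-93992 + 2*√22)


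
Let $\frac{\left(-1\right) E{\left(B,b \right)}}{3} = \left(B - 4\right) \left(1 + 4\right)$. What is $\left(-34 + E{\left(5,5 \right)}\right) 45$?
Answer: $-2205$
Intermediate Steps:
$E{\left(B,b \right)} = 60 - 15 B$ ($E{\left(B,b \right)} = - 3 \left(B - 4\right) \left(1 + 4\right) = - 3 \left(-4 + B\right) 5 = - 3 \left(-20 + 5 B\right) = 60 - 15 B$)
$\left(-34 + E{\left(5,5 \right)}\right) 45 = \left(-34 + \left(60 - 75\right)\right) 45 = \left(-34 - 15\right) 45 = \left(-49\right) 45 = -2205$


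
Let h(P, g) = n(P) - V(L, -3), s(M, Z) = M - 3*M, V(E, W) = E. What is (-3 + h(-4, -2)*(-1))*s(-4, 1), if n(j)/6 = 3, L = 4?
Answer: -136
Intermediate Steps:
s(M, Z) = -2*M
n(j) = 18 (n(j) = 6*3 = 18)
h(P, g) = 14 (h(P, g) = 18 - 1*4 = 18 - 4 = 14)
(-3 + h(-4, -2)*(-1))*s(-4, 1) = (-3 + 14*(-1))*(-2*(-4)) = (-3 - 14)*8 = -17*8 = -136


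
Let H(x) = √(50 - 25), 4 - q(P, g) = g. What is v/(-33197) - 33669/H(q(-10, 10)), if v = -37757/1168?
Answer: -1305484849439/193870480 ≈ -6733.8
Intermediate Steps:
q(P, g) = 4 - g
v = -37757/1168 (v = -37757*1/1168 = -37757/1168 ≈ -32.326)
H(x) = 5 (H(x) = √25 = 5)
v/(-33197) - 33669/H(q(-10, 10)) = -37757/1168/(-33197) - 33669/5 = -37757/1168*(-1/33197) - 33669*⅕ = 37757/38774096 - 33669/5 = -1305484849439/193870480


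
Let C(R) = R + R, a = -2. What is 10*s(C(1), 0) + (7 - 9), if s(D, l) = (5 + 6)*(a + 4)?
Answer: 218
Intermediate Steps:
C(R) = 2*R
s(D, l) = 22 (s(D, l) = (5 + 6)*(-2 + 4) = 11*2 = 22)
10*s(C(1), 0) + (7 - 9) = 10*22 + (7 - 9) = 220 - 2 = 218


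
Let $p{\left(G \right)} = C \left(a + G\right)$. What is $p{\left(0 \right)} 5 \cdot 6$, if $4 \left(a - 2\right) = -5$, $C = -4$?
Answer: $-90$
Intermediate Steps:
$a = \frac{3}{4}$ ($a = 2 + \frac{1}{4} \left(-5\right) = 2 - \frac{5}{4} = \frac{3}{4} \approx 0.75$)
$p{\left(G \right)} = -3 - 4 G$ ($p{\left(G \right)} = - 4 \left(\frac{3}{4} + G\right) = -3 - 4 G$)
$p{\left(0 \right)} 5 \cdot 6 = \left(-3 - 0\right) 5 \cdot 6 = \left(-3 + 0\right) 5 \cdot 6 = \left(-3\right) 5 \cdot 6 = \left(-15\right) 6 = -90$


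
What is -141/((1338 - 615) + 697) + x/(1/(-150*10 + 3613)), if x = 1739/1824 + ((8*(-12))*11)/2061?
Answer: 46055903647/49427360 ≈ 931.79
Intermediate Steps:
x = 61405/139232 (x = 1739*(1/1824) - 96*11*(1/2061) = 1739/1824 - 1056*1/2061 = 1739/1824 - 352/687 = 61405/139232 ≈ 0.44103)
-141/((1338 - 615) + 697) + x/(1/(-150*10 + 3613)) = -141/((1338 - 615) + 697) + 61405/(139232*(1/(-150*10 + 3613))) = -141/(723 + 697) + 61405/(139232*(1/(-1500 + 3613))) = -141/1420 + 61405/(139232*(1/2113)) = -141*1/1420 + 61405/(139232*(1/2113)) = -141/1420 + (61405/139232)*2113 = -141/1420 + 129748765/139232 = 46055903647/49427360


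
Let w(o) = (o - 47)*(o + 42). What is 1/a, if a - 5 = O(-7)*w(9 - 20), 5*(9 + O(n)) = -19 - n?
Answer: 5/102511 ≈ 4.8775e-5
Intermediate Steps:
O(n) = -64/5 - n/5 (O(n) = -9 + (-19 - n)/5 = -9 + (-19/5 - n/5) = -64/5 - n/5)
w(o) = (-47 + o)*(42 + o)
a = 102511/5 (a = 5 + (-64/5 - 1/5*(-7))*(-1974 + (9 - 20)**2 - 5*(9 - 20)) = 5 + (-64/5 + 7/5)*(-1974 + (-11)**2 - 5*(-11)) = 5 - 57*(-1974 + 121 + 55)/5 = 5 - 57/5*(-1798) = 5 + 102486/5 = 102511/5 ≈ 20502.)
1/a = 1/(102511/5) = 5/102511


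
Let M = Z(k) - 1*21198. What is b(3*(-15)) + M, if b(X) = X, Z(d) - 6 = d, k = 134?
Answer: -21103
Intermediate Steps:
Z(d) = 6 + d
M = -21058 (M = (6 + 134) - 1*21198 = 140 - 21198 = -21058)
b(3*(-15)) + M = 3*(-15) - 21058 = -45 - 21058 = -21103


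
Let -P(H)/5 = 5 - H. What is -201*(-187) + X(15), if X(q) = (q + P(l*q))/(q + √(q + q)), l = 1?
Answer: 37592 - √30/3 ≈ 37590.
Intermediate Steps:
P(H) = -25 + 5*H (P(H) = -5*(5 - H) = -25 + 5*H)
X(q) = (-25 + 6*q)/(q + √2*√q) (X(q) = (q + (-25 + 5*(1*q)))/(q + √(q + q)) = (q + (-25 + 5*q))/(q + √(2*q)) = (-25 + 6*q)/(q + √2*√q))
-201*(-187) + X(15) = -201*(-187) + (-25 + 6*15)/(15 + √2*√15) = 37587 + (-25 + 90)/(15 + √30) = 37587 + 65/(15 + √30)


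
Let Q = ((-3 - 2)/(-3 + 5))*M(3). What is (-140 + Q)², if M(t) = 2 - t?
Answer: 75625/4 ≈ 18906.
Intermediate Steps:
Q = 5/2 (Q = ((-3 - 2)/(-3 + 5))*(2 - 1*3) = (-5/2)*(2 - 3) = -5*½*(-1) = -5/2*(-1) = 5/2 ≈ 2.5000)
(-140 + Q)² = (-140 + 5/2)² = (-275/2)² = 75625/4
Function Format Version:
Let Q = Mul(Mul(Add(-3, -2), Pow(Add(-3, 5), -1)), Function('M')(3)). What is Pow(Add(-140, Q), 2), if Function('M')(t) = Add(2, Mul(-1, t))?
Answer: Rational(75625, 4) ≈ 18906.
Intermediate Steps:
Q = Rational(5, 2) (Q = Mul(Mul(Add(-3, -2), Pow(Add(-3, 5), -1)), Add(2, Mul(-1, 3))) = Mul(Mul(-5, Pow(2, -1)), Add(2, -3)) = Mul(Mul(-5, Rational(1, 2)), -1) = Mul(Rational(-5, 2), -1) = Rational(5, 2) ≈ 2.5000)
Pow(Add(-140, Q), 2) = Pow(Add(-140, Rational(5, 2)), 2) = Pow(Rational(-275, 2), 2) = Rational(75625, 4)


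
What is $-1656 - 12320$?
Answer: $-13976$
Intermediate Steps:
$-1656 - 12320 = -13976$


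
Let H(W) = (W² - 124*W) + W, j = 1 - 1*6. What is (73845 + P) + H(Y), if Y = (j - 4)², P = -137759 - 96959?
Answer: -164275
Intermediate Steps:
j = -5 (j = 1 - 6 = -5)
P = -234718
Y = 81 (Y = (-5 - 4)² = (-9)² = 81)
H(W) = W² - 123*W
(73845 + P) + H(Y) = (73845 - 234718) + 81*(-123 + 81) = -160873 + 81*(-42) = -160873 - 3402 = -164275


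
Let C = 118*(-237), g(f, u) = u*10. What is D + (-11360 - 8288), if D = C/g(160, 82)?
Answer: -8069663/410 ≈ -19682.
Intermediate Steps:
g(f, u) = 10*u
C = -27966
D = -13983/410 (D = -27966/(10*82) = -27966/820 = -27966*1/820 = -13983/410 ≈ -34.105)
D + (-11360 - 8288) = -13983/410 + (-11360 - 8288) = -13983/410 - 19648 = -8069663/410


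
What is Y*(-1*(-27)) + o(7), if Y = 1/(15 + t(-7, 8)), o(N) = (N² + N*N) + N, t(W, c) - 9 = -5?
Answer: 2022/19 ≈ 106.42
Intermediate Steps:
t(W, c) = 4 (t(W, c) = 9 - 5 = 4)
o(N) = N + 2*N² (o(N) = (N² + N²) + N = 2*N² + N = N + 2*N²)
Y = 1/19 (Y = 1/(15 + 4) = 1/19 ≈ 0.052632)
Y*(-1*(-27)) + o(7) = (-1*(-27))/19 + 7*(1 + 2*7) = (1/19)*27 + 7*(1 + 14) = 27/19 + 7*15 = 27/19 + 105 = 2022/19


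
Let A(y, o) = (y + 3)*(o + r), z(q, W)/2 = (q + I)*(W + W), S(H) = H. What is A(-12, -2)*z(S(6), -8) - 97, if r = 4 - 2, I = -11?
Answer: -97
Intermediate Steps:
r = 2
z(q, W) = 4*W*(-11 + q) (z(q, W) = 2*((q - 11)*(W + W)) = 2*((-11 + q)*(2*W)) = 2*(2*W*(-11 + q)) = 4*W*(-11 + q))
A(y, o) = (2 + o)*(3 + y) (A(y, o) = (y + 3)*(o + 2) = (3 + y)*(2 + o) = (2 + o)*(3 + y))
A(-12, -2)*z(S(6), -8) - 97 = (6 + 2*(-12) + 3*(-2) - 2*(-12))*(4*(-8)*(-11 + 6)) - 97 = (6 - 24 - 6 + 24)*(4*(-8)*(-5)) - 97 = 0*160 - 97 = 0 - 97 = -97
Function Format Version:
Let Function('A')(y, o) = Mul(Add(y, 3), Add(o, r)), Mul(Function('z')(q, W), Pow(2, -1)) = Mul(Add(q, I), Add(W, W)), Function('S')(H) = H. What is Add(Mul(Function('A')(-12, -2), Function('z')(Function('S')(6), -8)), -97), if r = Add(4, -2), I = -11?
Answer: -97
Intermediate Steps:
r = 2
Function('z')(q, W) = Mul(4, W, Add(-11, q)) (Function('z')(q, W) = Mul(2, Mul(Add(q, -11), Add(W, W))) = Mul(2, Mul(Add(-11, q), Mul(2, W))) = Mul(2, Mul(2, W, Add(-11, q))) = Mul(4, W, Add(-11, q)))
Function('A')(y, o) = Mul(Add(2, o), Add(3, y)) (Function('A')(y, o) = Mul(Add(y, 3), Add(o, 2)) = Mul(Add(3, y), Add(2, o)) = Mul(Add(2, o), Add(3, y)))
Add(Mul(Function('A')(-12, -2), Function('z')(Function('S')(6), -8)), -97) = Add(Mul(Add(6, Mul(2, -12), Mul(3, -2), Mul(-2, -12)), Mul(4, -8, Add(-11, 6))), -97) = Add(Mul(Add(6, -24, -6, 24), Mul(4, -8, -5)), -97) = Add(Mul(0, 160), -97) = Add(0, -97) = -97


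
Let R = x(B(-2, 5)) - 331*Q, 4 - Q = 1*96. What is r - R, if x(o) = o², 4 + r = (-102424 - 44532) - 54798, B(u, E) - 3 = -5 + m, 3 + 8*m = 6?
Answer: -14861609/64 ≈ -2.3221e+5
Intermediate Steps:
m = 3/8 (m = -3/8 + (⅛)*6 = -3/8 + ¾ = 3/8 ≈ 0.37500)
B(u, E) = -13/8 (B(u, E) = 3 + (-5 + 3/8) = 3 - 37/8 = -13/8)
Q = -92 (Q = 4 - 96 = -92)
r = -201758 (r = -4 + ((-102424 - 44532) - 54798) = -4 + (-146956 - 54798) = -4 - 201754 = -201758)
R = 1949097/64 (R = (-13/8)² - 331*(-92) = 169/64 + 30452 = 1949097/64 ≈ 30455.)
r - R = -201758 - 1*1949097/64 = -201758 - 1949097/64 = -14861609/64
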